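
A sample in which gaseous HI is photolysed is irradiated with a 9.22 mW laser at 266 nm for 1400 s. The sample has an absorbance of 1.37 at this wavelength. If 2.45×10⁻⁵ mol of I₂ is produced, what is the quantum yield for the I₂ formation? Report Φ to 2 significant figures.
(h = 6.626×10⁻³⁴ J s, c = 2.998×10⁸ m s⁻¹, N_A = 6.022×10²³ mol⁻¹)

Φ = 0.89

Photon energy at 266 nm: hc/λ = (6.626×10⁻³⁴)(2.998×10⁸)/(266×10⁻⁹) = 7.468×10⁻¹⁹ J.
Energy delivered: (9.22 mW)(1400 s) = 12.91 J.
Photons incident: 12.91 / 7.468×10⁻¹⁹ = 1.729×10¹⁹, i.e. 1.729×10¹⁹/6.022×10²³ = 2.871×10⁻⁵ mol.
Fraction absorbed: 1 − 10^(−1.37) = 0.9573.
Photons absorbed: 0.9573 × 2.871×10⁻⁵ = 2.748×10⁻⁵ mol.
Φ = 2.45×10⁻⁵ mol / 2.748×10⁻⁵ mol photons = 0.89.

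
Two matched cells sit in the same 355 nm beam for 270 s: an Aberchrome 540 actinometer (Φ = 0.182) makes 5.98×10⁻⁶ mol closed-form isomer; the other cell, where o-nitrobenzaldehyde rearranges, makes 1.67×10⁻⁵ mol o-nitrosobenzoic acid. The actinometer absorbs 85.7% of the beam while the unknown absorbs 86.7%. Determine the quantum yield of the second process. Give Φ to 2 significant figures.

Φ = 0.50

Photons absorbed by the actinometer: 5.98×10⁻⁶ / 0.182 = 3.286×10⁻⁵ mol.
Incident flux: 3.286×10⁻⁵ / 0.857 = 3.834×10⁻⁵ einstein.
Absorbed by unknown: 0.867 × 3.834×10⁻⁵ = 3.324×10⁻⁵ mol.
Φ(unknown) = 1.67×10⁻⁵ / 3.324×10⁻⁵ = 0.50.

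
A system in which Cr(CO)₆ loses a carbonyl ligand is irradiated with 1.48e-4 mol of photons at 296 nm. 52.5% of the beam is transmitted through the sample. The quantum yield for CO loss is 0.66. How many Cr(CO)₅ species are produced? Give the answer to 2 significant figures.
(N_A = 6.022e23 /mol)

2.8e19 species

Fraction absorbed: 1 − 52.5/100 = 0.4750.
Photons absorbed: 0.4750 × 1.48e-4 = 7.030e-5 mol.
Product: Φ × n_abs = 0.66 × 7.030e-5 = 4.640e-5 mol.
As a count: 4.640e-5 × 6.022e23 = 2.8e19.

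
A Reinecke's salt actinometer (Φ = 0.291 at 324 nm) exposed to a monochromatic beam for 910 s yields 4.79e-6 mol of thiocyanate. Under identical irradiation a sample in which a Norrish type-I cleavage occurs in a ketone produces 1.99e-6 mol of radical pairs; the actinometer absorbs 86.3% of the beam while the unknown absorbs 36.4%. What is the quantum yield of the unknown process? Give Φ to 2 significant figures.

Photons absorbed by the actinometer: 4.79e-6 / 0.291 = 1.646e-5 mol.
Incident flux: 1.646e-5 / 0.863 = 1.907e-5 einstein.
Absorbed by unknown: 0.364 × 1.907e-5 = 6.941e-6 mol.
Φ(unknown) = 1.99e-6 / 6.941e-6 = 0.29.

Φ = 0.29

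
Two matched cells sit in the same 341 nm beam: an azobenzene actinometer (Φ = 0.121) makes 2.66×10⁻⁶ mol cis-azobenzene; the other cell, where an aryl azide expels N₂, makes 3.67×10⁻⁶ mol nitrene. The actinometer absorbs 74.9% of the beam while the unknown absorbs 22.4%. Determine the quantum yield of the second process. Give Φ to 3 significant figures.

Photons absorbed by the actinometer: 2.66×10⁻⁶ / 0.121 = 2.198×10⁻⁵ mol.
Incident flux: 2.198×10⁻⁵ / 0.749 = 2.935×10⁻⁵ einstein.
Absorbed by unknown: 0.224 × 2.935×10⁻⁵ = 6.574×10⁻⁶ mol.
Φ(unknown) = 3.67×10⁻⁶ / 6.574×10⁻⁶ = 0.558.

Φ = 0.558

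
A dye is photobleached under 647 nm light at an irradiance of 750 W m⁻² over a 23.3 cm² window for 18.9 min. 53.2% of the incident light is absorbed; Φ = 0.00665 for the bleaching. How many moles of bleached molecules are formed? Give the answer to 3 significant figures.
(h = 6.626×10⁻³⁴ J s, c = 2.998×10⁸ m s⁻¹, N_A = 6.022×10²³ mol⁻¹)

3.79×10⁻⁵ mol

Photon energy at 647 nm: hc/λ = (6.626×10⁻³⁴)(2.998×10⁸)/(647×10⁻⁹) = 3.070×10⁻¹⁹ J.
Energy delivered: (750 W m⁻²)(23.3×10⁻⁴ m²)(1134 s) = 1982 J.
Photons incident: 1982 / 3.070×10⁻¹⁹ = 6.456×10²¹, i.e. 6.456×10²¹/6.022×10²³ = 0.01072 mol.
Photons absorbed: 0.532 × 0.01072 = 0.005703 mol.
Product: Φ × n_abs = 0.00665 × 0.005703 = 3.792×10⁻⁵ mol.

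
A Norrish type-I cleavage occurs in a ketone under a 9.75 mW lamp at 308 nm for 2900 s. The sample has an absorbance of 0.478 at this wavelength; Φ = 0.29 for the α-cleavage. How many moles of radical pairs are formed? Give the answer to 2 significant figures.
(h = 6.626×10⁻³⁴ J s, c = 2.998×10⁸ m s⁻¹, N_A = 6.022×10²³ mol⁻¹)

1.4×10⁻⁵ mol

Photon energy at 308 nm: hc/λ = (6.626×10⁻³⁴)(2.998×10⁸)/(308×10⁻⁹) = 6.450×10⁻¹⁹ J.
Energy delivered: (9.75 mW)(2900 s) = 28.28 J.
Photons incident: 28.28 / 6.450×10⁻¹⁹ = 4.384×10¹⁹, i.e. 4.384×10¹⁹/6.022×10²³ = 7.280×10⁻⁵ mol.
Fraction absorbed: 1 − 10^(−0.478) = 0.6673.
Photons absorbed: 0.6673 × 7.280×10⁻⁵ = 4.858×10⁻⁵ mol.
Product: Φ × n_abs = 0.29 × 4.858×10⁻⁵ = 1.409×10⁻⁵ mol.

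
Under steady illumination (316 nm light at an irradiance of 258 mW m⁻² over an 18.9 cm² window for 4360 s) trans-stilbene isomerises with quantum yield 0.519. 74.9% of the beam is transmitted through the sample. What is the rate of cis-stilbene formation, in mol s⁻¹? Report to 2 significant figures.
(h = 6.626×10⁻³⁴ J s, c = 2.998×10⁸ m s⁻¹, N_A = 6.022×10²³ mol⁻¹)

1.7×10⁻¹⁰ mol s⁻¹

Photon energy at 316 nm: hc/λ = (6.626×10⁻³⁴)(2.998×10⁸)/(316×10⁻⁹) = 6.286×10⁻¹⁹ J.
Energy delivered: (258 mW m⁻²)(18.9×10⁻⁴ m²)(4360 s) = 2.126 J.
Photons incident: 2.126 / 6.286×10⁻¹⁹ = 3.382×10¹⁸, i.e. 3.382×10¹⁸/6.022×10²³ = 5.616×10⁻⁶ mol.
Fraction absorbed: 1 − 74.9/100 = 0.2510.
Photons absorbed: 0.2510 × 5.616×10⁻⁶ = 1.410×10⁻⁶ mol.
Product formed: 0.519 × 1.410×10⁻⁶ = 7.318×10⁻⁷ mol.
Rate: 7.318×10⁻⁷ / 4360 s = 1.7×10⁻¹⁰ mol s⁻¹.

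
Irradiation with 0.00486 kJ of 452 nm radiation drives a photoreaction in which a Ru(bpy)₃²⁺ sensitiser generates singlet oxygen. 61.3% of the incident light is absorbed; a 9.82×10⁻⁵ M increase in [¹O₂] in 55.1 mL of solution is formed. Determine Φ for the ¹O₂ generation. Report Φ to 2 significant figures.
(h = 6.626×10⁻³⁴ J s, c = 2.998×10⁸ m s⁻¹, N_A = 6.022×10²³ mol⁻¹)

Product: (9.82×10⁻⁵ M)(0.0551 L) = 5.411×10⁻⁶ mol.
Photon energy at 452 nm: hc/λ = (6.626×10⁻³⁴)(2.998×10⁸)/(452×10⁻⁹) = 4.395×10⁻¹⁹ J.
Incident energy: 0.00486 kJ = 4.86 J.
Photons incident: 4.86 / 4.395×10⁻¹⁹ = 1.106×10¹⁹, i.e. 1.106×10¹⁹/6.022×10²³ = 1.837×10⁻⁵ mol.
Photons absorbed: 0.613 × 1.837×10⁻⁵ = 1.126×10⁻⁵ mol.
Φ = 5.411×10⁻⁶ mol / 1.126×10⁻⁵ mol photons = 0.48.

Φ = 0.48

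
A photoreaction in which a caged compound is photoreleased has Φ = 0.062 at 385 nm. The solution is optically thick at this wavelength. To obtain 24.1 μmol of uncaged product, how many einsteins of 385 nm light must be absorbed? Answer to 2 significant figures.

Product: 24.1 μmol = 2.41×10⁻⁵ mol.
Photons that must be absorbed: 2.41×10⁻⁵ / 0.062 = 3.887×10⁻⁴ mol.

3.9×10⁻⁴ einstein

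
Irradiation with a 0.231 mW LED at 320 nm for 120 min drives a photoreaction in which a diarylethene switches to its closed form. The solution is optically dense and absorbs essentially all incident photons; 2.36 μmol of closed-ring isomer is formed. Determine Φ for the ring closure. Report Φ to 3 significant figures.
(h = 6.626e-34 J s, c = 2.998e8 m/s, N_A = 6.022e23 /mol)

Product: 2.36 μmol = 2.36e-6 mol.
Photon energy at 320 nm: hc/λ = (6.626e-34)(2.998e8)/(320e-9) = 6.208e-19 J.
Energy delivered: (0.231 mW)(7200 s) = 1.663 J.
Photons incident: 1.663 / 6.208e-19 = 2.679e18, i.e. 2.679e18/6.022e23 = 4.449e-6 mol.
Φ = 2.36e-6 mol / 4.449e-6 mol photons = 0.530.

Φ = 0.530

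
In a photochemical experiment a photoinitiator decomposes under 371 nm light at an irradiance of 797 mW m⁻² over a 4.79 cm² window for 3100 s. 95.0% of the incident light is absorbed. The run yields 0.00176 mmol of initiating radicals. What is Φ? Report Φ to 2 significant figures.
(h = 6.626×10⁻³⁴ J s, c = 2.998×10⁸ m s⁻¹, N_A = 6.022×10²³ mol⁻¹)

Φ = 0.50

Product: 0.00176 mmol = 1.76×10⁻⁶ mol.
Photon energy at 371 nm: hc/λ = (6.626×10⁻³⁴)(2.998×10⁸)/(371×10⁻⁹) = 5.354×10⁻¹⁹ J.
Energy delivered: (797 mW m⁻²)(4.79×10⁻⁴ m²)(3100 s) = 1.183 J.
Photons incident: 1.183 / 5.354×10⁻¹⁹ = 2.210×10¹⁸, i.e. 2.210×10¹⁸/6.022×10²³ = 3.670×10⁻⁶ mol.
Photons absorbed: 0.950 × 3.670×10⁻⁶ = 3.487×10⁻⁶ mol.
Φ = 1.76×10⁻⁶ mol / 3.487×10⁻⁶ mol photons = 0.50.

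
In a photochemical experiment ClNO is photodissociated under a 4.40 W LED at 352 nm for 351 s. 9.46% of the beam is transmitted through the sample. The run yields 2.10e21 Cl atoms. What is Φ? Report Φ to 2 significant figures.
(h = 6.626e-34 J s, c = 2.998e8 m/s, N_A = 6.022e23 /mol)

Product: 2.10e21 / 6.022e23 = 0.003487 mol.
Photon energy at 352 nm: hc/λ = (6.626e-34)(2.998e8)/(352e-9) = 5.643e-19 J.
Energy delivered: (4.40 W)(351 s) = 1544 J.
Photons incident: 1544 / 5.643e-19 = 2.736e21, i.e. 2.736e21/6.022e23 = 0.004543 mol.
Fraction absorbed: 1 − 9.46/100 = 0.9054.
Photons absorbed: 0.9054 × 0.004543 = 0.004113 mol.
Φ = 0.003487 mol / 0.004113 mol photons = 0.85.

Φ = 0.85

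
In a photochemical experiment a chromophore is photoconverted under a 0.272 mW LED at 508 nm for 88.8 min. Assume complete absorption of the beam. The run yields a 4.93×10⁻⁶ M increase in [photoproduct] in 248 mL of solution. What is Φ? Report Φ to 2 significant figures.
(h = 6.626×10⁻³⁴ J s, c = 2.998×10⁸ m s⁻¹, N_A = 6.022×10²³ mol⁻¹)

Product: (4.93×10⁻⁶ M)(0.248 L) = 1.223×10⁻⁶ mol.
Photon energy at 508 nm: hc/λ = (6.626×10⁻³⁴)(2.998×10⁸)/(508×10⁻⁹) = 3.910×10⁻¹⁹ J.
Energy delivered: (0.272 mW)(5328 s) = 1.449 J.
Photons incident: 1.449 / 3.910×10⁻¹⁹ = 3.706×10¹⁸, i.e. 3.706×10¹⁸/6.022×10²³ = 6.154×10⁻⁶ mol.
Φ = 1.223×10⁻⁶ mol / 6.154×10⁻⁶ mol photons = 0.20.

Φ = 0.20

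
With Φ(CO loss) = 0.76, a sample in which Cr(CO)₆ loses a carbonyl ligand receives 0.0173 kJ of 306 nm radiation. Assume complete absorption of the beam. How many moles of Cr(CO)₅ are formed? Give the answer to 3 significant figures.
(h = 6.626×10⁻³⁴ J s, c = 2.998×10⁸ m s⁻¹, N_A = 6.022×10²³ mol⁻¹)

3.36×10⁻⁵ mol

Photon energy at 306 nm: hc/λ = (6.626×10⁻³⁴)(2.998×10⁸)/(306×10⁻⁹) = 6.492×10⁻¹⁹ J.
Incident energy: 0.0173 kJ = 17.3 J.
Photons incident: 17.3 / 6.492×10⁻¹⁹ = 2.665×10¹⁹, i.e. 2.665×10¹⁹/6.022×10²³ = 4.425×10⁻⁵ mol.
Product: Φ × n_abs = 0.76 × 4.425×10⁻⁵ = 3.363×10⁻⁵ mol.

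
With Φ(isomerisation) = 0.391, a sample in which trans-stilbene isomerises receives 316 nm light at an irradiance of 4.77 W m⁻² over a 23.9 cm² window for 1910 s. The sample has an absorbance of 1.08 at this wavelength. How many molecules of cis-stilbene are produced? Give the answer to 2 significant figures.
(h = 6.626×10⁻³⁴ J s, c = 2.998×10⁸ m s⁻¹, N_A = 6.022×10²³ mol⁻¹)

Photon energy at 316 nm: hc/λ = (6.626×10⁻³⁴)(2.998×10⁸)/(316×10⁻⁹) = 6.286×10⁻¹⁹ J.
Energy delivered: (4.77 W m⁻²)(23.9×10⁻⁴ m²)(1910 s) = 21.77 J.
Photons incident: 21.77 / 6.286×10⁻¹⁹ = 3.463×10¹⁹, i.e. 3.463×10¹⁹/6.022×10²³ = 5.751×10⁻⁵ mol.
Fraction absorbed: 1 − 10^(−1.08) = 0.9168.
Photons absorbed: 0.9168 × 5.751×10⁻⁵ = 5.273×10⁻⁵ mol.
Product: Φ × n_abs = 0.391 × 5.273×10⁻⁵ = 2.062×10⁻⁵ mol.
As a count: 2.062×10⁻⁵ × 6.022×10²³ = 1.2×10¹⁹.

1.2×10¹⁹ molecules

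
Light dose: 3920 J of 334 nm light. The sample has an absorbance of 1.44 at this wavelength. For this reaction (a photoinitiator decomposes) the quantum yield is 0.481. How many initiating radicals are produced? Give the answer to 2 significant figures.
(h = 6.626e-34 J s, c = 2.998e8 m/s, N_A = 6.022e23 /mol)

Photon energy at 334 nm: hc/λ = (6.626e-34)(2.998e8)/(334e-9) = 5.948e-19 J.
Photons incident: 3920 / 5.948e-19 = 6.590e21, i.e. 6.590e21/6.022e23 = 0.01094 mol.
Fraction absorbed: 1 − 10^(−1.44) = 0.9637.
Photons absorbed: 0.9637 × 0.01094 = 0.01054 mol.
Product: Φ × n_abs = 0.481 × 0.01054 = 0.005070 mol.
As a count: 0.005070 × 6.022e23 = 3.1e21.

3.1e21 initiating radicals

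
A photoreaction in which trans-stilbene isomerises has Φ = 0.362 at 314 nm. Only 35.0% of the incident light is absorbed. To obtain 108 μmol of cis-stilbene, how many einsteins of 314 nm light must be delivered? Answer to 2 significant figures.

8.5×10⁻⁴ einstein

Product: 108 μmol = 1.08×10⁻⁴ mol.
Photons that must be absorbed: 1.08×10⁻⁴ / 0.362 = 2.983×10⁻⁴ mol.
Incident photons needed: 2.983×10⁻⁴ / 0.350 = 8.523×10⁻⁴ mol.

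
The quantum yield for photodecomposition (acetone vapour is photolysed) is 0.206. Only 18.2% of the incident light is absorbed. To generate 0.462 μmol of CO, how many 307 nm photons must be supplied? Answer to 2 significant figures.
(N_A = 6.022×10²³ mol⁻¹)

7.4×10¹⁸ photons

Product: 0.462 μmol = 4.62×10⁻⁷ mol.
Photons that must be absorbed: 4.62×10⁻⁷ / 0.206 = 2.243×10⁻⁶ mol.
Incident photons needed: 2.243×10⁻⁶ / 0.182 = 1.232×10⁻⁵ mol.
Photon count: 1.232×10⁻⁵ × 6.022×10²³ = 7.4×10¹⁸.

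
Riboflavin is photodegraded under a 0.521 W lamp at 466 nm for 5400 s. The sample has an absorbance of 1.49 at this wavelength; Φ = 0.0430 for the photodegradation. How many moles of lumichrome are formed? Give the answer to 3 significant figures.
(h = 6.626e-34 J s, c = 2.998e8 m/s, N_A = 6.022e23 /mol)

Photon energy at 466 nm: hc/λ = (6.626e-34)(2.998e8)/(466e-9) = 4.263e-19 J.
Energy delivered: (0.521 W)(5400 s) = 2813 J.
Photons incident: 2813 / 4.263e-19 = 6.599e21, i.e. 6.599e21/6.022e23 = 0.01096 mol.
Fraction absorbed: 1 − 10^(−1.49) = 0.9676.
Photons absorbed: 0.9676 × 0.01096 = 0.01060 mol.
Product: Φ × n_abs = 0.0430 × 0.01060 = 4.558e-4 mol.

4.56e-4 mol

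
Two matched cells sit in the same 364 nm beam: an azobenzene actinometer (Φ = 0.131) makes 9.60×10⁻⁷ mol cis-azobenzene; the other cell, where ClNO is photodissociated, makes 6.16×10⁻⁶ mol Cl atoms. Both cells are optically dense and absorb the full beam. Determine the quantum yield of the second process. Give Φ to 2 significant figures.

Φ = 0.84

Photons absorbed by the actinometer: 9.60×10⁻⁷ / 0.131 = 7.328×10⁻⁶ mol.
Φ(unknown) = 6.16×10⁻⁶ / 7.328×10⁻⁶ = 0.84.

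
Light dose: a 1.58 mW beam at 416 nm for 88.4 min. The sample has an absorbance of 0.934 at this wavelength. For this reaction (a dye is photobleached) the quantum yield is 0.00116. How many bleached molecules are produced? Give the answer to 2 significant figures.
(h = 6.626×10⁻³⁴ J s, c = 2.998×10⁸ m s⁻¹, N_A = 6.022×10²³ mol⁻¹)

1.8×10¹⁶ bleached molecules

Photon energy at 416 nm: hc/λ = (6.626×10⁻³⁴)(2.998×10⁸)/(416×10⁻⁹) = 4.775×10⁻¹⁹ J.
Energy delivered: (1.58 mW)(5304 s) = 8.380 J.
Photons incident: 8.380 / 4.775×10⁻¹⁹ = 1.755×10¹⁹, i.e. 1.755×10¹⁹/6.022×10²³ = 2.914×10⁻⁵ mol.
Fraction absorbed: 1 − 10^(−0.934) = 0.8836.
Photons absorbed: 0.8836 × 2.914×10⁻⁵ = 2.575×10⁻⁵ mol.
Product: Φ × n_abs = 0.00116 × 2.575×10⁻⁵ = 2.987×10⁻⁸ mol.
As a count: 2.987×10⁻⁸ × 6.022×10²³ = 1.8×10¹⁶.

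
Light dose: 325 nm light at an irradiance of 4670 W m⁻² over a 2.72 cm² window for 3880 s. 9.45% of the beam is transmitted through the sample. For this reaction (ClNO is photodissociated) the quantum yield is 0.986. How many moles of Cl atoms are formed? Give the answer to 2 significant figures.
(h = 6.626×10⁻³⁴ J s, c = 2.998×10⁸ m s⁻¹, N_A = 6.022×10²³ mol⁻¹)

Photon energy at 325 nm: hc/λ = (6.626×10⁻³⁴)(2.998×10⁸)/(325×10⁻⁹) = 6.112×10⁻¹⁹ J.
Energy delivered: (4670 W m⁻²)(2.72×10⁻⁴ m²)(3880 s) = 4929 J.
Photons incident: 4929 / 6.112×10⁻¹⁹ = 8.064×10²¹, i.e. 8.064×10²¹/6.022×10²³ = 0.01339 mol.
Fraction absorbed: 1 − 9.45/100 = 0.9055.
Photons absorbed: 0.9055 × 0.01339 = 0.01212 mol.
Product: Φ × n_abs = 0.986 × 0.01212 = 0.01195 mol.

0.012 mol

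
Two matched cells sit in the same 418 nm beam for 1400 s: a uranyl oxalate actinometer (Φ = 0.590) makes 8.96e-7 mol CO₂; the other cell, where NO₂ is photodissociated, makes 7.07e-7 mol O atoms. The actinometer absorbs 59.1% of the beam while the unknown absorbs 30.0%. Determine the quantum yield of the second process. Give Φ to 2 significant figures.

Photons absorbed by the actinometer: 8.96e-7 / 0.590 = 1.519e-6 mol.
Incident flux: 1.519e-6 / 0.591 = 2.570e-6 einstein.
Absorbed by unknown: 0.300 × 2.570e-6 = 7.710e-7 mol.
Φ(unknown) = 7.07e-7 / 7.710e-7 = 0.92.

Φ = 0.92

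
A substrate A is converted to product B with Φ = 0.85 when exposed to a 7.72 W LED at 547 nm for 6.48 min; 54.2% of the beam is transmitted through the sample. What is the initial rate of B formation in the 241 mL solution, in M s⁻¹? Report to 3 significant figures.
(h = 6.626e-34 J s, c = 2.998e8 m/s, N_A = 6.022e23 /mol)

Photon energy at 547 nm: hc/λ = (6.626e-34)(2.998e8)/(547e-9) = 3.632e-19 J.
Energy delivered: (7.72 W)(388.8 s) = 3002 J.
Photons incident: 3002 / 3.632e-19 = 8.265e21, i.e. 8.265e21/6.022e23 = 0.01372 mol.
Fraction absorbed: 1 − 54.2/100 = 0.4580.
Photons absorbed: 0.4580 × 0.01372 = 0.006284 mol.
Product formed: 0.85 × 0.006284 = 0.005341 mol.
Rate: 0.005341 mol / (388.8 s × 0.241 L) = 5.70e-5 M s⁻¹.

5.70e-5 M s⁻¹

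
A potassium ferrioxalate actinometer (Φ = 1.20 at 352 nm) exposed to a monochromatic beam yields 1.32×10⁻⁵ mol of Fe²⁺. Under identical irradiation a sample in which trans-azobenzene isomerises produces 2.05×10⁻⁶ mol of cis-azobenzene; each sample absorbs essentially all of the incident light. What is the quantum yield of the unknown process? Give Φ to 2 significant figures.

Φ = 0.19

Photons absorbed by the actinometer: 1.32×10⁻⁵ / 1.20 = 1.100×10⁻⁵ mol.
Φ(unknown) = 2.05×10⁻⁶ / 1.100×10⁻⁵ = 0.19.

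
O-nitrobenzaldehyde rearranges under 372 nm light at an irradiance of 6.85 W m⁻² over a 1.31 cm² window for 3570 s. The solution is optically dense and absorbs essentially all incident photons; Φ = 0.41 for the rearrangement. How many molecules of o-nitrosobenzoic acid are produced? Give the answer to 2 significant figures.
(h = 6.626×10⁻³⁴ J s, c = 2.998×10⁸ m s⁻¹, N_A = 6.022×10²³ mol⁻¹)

Photon energy at 372 nm: hc/λ = (6.626×10⁻³⁴)(2.998×10⁸)/(372×10⁻⁹) = 5.340×10⁻¹⁹ J.
Energy delivered: (6.85 W m⁻²)(1.31×10⁻⁴ m²)(3570 s) = 3.204 J.
Photons incident: 3.204 / 5.340×10⁻¹⁹ = 6.000×10¹⁸, i.e. 6.000×10¹⁸/6.022×10²³ = 9.963×10⁻⁶ mol.
Product: Φ × n_abs = 0.41 × 9.963×10⁻⁶ = 4.085×10⁻⁶ mol.
As a count: 4.085×10⁻⁶ × 6.022×10²³ = 2.5×10¹⁸.

2.5×10¹⁸ molecules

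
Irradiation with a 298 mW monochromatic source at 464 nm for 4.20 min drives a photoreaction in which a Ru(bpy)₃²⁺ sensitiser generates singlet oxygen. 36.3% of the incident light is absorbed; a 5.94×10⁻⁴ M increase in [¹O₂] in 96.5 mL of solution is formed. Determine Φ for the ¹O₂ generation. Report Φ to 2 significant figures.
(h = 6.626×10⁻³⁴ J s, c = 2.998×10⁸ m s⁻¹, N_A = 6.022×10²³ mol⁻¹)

Product: (5.94×10⁻⁴ M)(0.0965 L) = 5.732×10⁻⁵ mol.
Photon energy at 464 nm: hc/λ = (6.626×10⁻³⁴)(2.998×10⁸)/(464×10⁻⁹) = 4.281×10⁻¹⁹ J.
Energy delivered: (298 mW)(252 s) = 75.10 J.
Photons incident: 75.10 / 4.281×10⁻¹⁹ = 1.754×10²⁰, i.e. 1.754×10²⁰/6.022×10²³ = 2.913×10⁻⁴ mol.
Photons absorbed: 0.363 × 2.913×10⁻⁴ = 1.057×10⁻⁴ mol.
Φ = 5.732×10⁻⁵ mol / 1.057×10⁻⁴ mol photons = 0.54.

Φ = 0.54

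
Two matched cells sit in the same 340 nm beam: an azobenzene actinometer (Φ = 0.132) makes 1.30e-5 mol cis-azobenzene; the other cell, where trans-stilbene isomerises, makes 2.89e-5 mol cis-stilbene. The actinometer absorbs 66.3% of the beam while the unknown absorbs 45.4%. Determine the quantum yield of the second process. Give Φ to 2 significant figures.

Photons absorbed by the actinometer: 1.30e-5 / 0.132 = 9.848e-5 mol.
Incident flux: 9.848e-5 / 0.663 = 1.485e-4 einstein.
Absorbed by unknown: 0.454 × 1.485e-4 = 6.742e-5 mol.
Φ(unknown) = 2.89e-5 / 6.742e-5 = 0.43.

Φ = 0.43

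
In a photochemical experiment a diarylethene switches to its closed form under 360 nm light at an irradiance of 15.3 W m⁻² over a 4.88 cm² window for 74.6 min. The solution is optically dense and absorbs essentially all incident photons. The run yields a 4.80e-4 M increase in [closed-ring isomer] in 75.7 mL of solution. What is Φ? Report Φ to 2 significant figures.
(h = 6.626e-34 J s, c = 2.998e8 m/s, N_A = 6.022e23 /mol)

Φ = 0.36

Product: (4.80e-4 M)(0.0757 L) = 3.634e-5 mol.
Photon energy at 360 nm: hc/λ = (6.626e-34)(2.998e8)/(360e-9) = 5.518e-19 J.
Energy delivered: (15.3 W m⁻²)(4.88e-4 m²)(4476 s) = 33.42 J.
Photons incident: 33.42 / 5.518e-19 = 6.057e19, i.e. 6.057e19/6.022e23 = 1.006e-4 mol.
Φ = 3.634e-5 mol / 1.006e-4 mol photons = 0.36.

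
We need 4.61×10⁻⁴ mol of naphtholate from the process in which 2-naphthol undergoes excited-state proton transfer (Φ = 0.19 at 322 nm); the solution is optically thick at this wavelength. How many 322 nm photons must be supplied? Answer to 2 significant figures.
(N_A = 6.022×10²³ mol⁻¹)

1.5×10²¹ photons

Photons that must be absorbed: 4.61×10⁻⁴ / 0.19 = 0.002426 mol.
Photon count: 0.002426 × 6.022×10²³ = 1.5×10²¹.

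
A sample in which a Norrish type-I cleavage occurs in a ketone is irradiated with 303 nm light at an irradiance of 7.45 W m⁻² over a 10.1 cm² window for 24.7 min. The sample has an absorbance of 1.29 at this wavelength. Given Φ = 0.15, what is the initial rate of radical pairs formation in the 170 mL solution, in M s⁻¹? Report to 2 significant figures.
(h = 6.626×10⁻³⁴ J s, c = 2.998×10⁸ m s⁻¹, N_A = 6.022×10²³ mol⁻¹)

1.6×10⁻⁸ M s⁻¹

Photon energy at 303 nm: hc/λ = (6.626×10⁻³⁴)(2.998×10⁸)/(303×10⁻⁹) = 6.556×10⁻¹⁹ J.
Energy delivered: (7.45 W m⁻²)(10.1×10⁻⁴ m²)(1482 s) = 11.15 J.
Photons incident: 11.15 / 6.556×10⁻¹⁹ = 1.701×10¹⁹, i.e. 1.701×10¹⁹/6.022×10²³ = 2.825×10⁻⁵ mol.
Fraction absorbed: 1 − 10^(−1.29) = 0.9487.
Photons absorbed: 0.9487 × 2.825×10⁻⁵ = 2.680×10⁻⁵ mol.
Product formed: 0.15 × 2.680×10⁻⁵ = 4.020×10⁻⁶ mol.
Rate: 4.020×10⁻⁶ mol / (1482 s × 0.17 L) = 1.6×10⁻⁸ M s⁻¹.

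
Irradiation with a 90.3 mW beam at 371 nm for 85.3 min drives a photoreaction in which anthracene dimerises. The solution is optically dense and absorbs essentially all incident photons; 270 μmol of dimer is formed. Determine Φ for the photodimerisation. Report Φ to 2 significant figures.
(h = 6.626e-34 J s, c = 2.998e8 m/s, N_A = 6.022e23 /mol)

Φ = 0.19

Product: 270 μmol = 2.70e-4 mol.
Photon energy at 371 nm: hc/λ = (6.626e-34)(2.998e8)/(371e-9) = 5.354e-19 J.
Energy delivered: (90.3 mW)(5118 s) = 462.2 J.
Photons incident: 462.2 / 5.354e-19 = 8.633e20, i.e. 8.633e20/6.022e23 = 0.001434 mol.
Φ = 2.70e-4 mol / 0.001434 mol photons = 0.19.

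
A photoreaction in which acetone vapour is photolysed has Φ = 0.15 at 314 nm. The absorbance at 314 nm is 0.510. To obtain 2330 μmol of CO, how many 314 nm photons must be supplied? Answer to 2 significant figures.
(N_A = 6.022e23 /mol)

Product: 2330 μmol = 0.00233 mol.
Photons that must be absorbed: 0.00233 / 0.15 = 0.01553 mol.
Fraction absorbed: 1 − 10^(−0.510) = 0.6910.
Incident photons needed: 0.01553 / 0.6910 = 0.02247 mol.
Photon count: 0.02247 × 6.022e23 = 1.4e22.

1.4e22 photons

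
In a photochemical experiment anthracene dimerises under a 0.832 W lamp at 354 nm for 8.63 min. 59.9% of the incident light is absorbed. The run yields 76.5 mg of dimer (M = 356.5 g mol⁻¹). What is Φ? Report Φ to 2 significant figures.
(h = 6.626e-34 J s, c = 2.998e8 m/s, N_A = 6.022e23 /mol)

Product: 76.5 mg / 356.5 g mol⁻¹ = 2.146e-4 mol.
Photon energy at 354 nm: hc/λ = (6.626e-34)(2.998e8)/(354e-9) = 5.612e-19 J.
Energy delivered: (0.832 W)(517.8 s) = 430.8 J.
Photons incident: 430.8 / 5.612e-19 = 7.676e20, i.e. 7.676e20/6.022e23 = 0.001275 mol.
Photons absorbed: 0.599 × 0.001275 = 7.637e-4 mol.
Φ = 2.146e-4 mol / 7.637e-4 mol photons = 0.28.

Φ = 0.28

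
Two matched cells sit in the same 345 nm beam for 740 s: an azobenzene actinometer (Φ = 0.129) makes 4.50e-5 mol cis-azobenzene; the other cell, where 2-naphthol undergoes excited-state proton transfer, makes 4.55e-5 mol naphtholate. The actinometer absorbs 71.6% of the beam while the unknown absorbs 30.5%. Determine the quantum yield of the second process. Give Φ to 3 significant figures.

Photons absorbed by the actinometer: 4.50e-5 / 0.129 = 3.488e-4 mol.
Incident flux: 3.488e-4 / 0.716 = 4.872e-4 einstein.
Absorbed by unknown: 0.305 × 4.872e-4 = 1.486e-4 mol.
Φ(unknown) = 4.55e-5 / 1.486e-4 = 0.306.

Φ = 0.306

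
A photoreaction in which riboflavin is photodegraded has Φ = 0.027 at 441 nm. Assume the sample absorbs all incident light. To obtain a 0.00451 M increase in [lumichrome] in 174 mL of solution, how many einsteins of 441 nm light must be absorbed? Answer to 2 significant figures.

Product: (0.00451 M)(0.174 L) = 7.847×10⁻⁴ mol.
Photons that must be absorbed: 7.847×10⁻⁴ / 0.027 = 0.02906 mol.

0.029 einstein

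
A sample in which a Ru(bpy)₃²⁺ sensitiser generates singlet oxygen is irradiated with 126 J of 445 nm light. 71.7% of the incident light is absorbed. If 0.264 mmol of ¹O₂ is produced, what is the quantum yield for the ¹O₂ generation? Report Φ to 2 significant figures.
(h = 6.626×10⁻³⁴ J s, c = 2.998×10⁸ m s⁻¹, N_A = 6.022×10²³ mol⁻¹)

Φ = 0.79

Product: 0.264 mmol = 2.64×10⁻⁴ mol.
Photon energy at 445 nm: hc/λ = (6.626×10⁻³⁴)(2.998×10⁸)/(445×10⁻⁹) = 4.464×10⁻¹⁹ J.
Photons incident: 126 / 4.464×10⁻¹⁹ = 2.823×10²⁰, i.e. 2.823×10²⁰/6.022×10²³ = 4.688×10⁻⁴ mol.
Photons absorbed: 0.717 × 4.688×10⁻⁴ = 3.361×10⁻⁴ mol.
Φ = 2.64×10⁻⁴ mol / 3.361×10⁻⁴ mol photons = 0.79.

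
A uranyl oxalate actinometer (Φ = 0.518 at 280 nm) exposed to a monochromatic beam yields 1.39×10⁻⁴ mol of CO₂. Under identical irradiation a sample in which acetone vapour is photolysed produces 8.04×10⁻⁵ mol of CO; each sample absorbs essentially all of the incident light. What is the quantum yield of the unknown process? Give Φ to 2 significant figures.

Φ = 0.30

Photons absorbed by the actinometer: 1.39×10⁻⁴ / 0.518 = 2.683×10⁻⁴ mol.
Φ(unknown) = 8.04×10⁻⁵ / 2.683×10⁻⁴ = 0.30.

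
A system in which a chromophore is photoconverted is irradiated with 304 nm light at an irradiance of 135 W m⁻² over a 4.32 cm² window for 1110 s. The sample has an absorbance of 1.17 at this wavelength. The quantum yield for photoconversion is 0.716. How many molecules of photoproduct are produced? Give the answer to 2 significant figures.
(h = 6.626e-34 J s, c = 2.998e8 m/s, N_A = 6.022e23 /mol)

Photon energy at 304 nm: hc/λ = (6.626e-34)(2.998e8)/(304e-9) = 6.534e-19 J.
Energy delivered: (135 W m⁻²)(4.32e-4 m²)(1110 s) = 64.74 J.
Photons incident: 64.74 / 6.534e-19 = 9.908e19, i.e. 9.908e19/6.022e23 = 1.645e-4 mol.
Fraction absorbed: 1 − 10^(−1.17) = 0.9324.
Photons absorbed: 0.9324 × 1.645e-4 = 1.534e-4 mol.
Product: Φ × n_abs = 0.716 × 1.534e-4 = 1.098e-4 mol.
As a count: 1.098e-4 × 6.022e23 = 6.6e19.

6.6e19 molecules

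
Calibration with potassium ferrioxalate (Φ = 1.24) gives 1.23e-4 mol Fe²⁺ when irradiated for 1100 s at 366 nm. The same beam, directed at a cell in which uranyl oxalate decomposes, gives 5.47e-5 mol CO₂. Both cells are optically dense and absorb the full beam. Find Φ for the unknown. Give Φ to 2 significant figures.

Φ = 0.55

Photons absorbed by the actinometer: 1.23e-4 / 1.24 = 9.919e-5 mol.
Φ(unknown) = 5.47e-5 / 9.919e-5 = 0.55.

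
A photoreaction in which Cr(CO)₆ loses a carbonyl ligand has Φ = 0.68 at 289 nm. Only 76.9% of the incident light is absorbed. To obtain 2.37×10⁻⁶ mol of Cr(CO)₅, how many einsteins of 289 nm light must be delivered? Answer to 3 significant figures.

Photons that must be absorbed: 2.37×10⁻⁶ / 0.68 = 3.485×10⁻⁶ mol.
Incident photons needed: 3.485×10⁻⁶ / 0.769 = 4.532×10⁻⁶ mol.

4.53×10⁻⁶ einstein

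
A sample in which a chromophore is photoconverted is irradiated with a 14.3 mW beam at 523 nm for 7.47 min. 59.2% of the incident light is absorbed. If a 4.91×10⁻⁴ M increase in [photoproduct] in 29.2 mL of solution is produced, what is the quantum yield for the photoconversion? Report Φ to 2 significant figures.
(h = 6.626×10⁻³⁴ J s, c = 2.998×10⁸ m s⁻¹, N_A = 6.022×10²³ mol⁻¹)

Φ = 0.86

Product: (4.91×10⁻⁴ M)(0.0292 L) = 1.434×10⁻⁵ mol.
Photon energy at 523 nm: hc/λ = (6.626×10⁻³⁴)(2.998×10⁸)/(523×10⁻⁹) = 3.798×10⁻¹⁹ J.
Energy delivered: (14.3 mW)(448.2 s) = 6.409 J.
Photons incident: 6.409 / 3.798×10⁻¹⁹ = 1.687×10¹⁹, i.e. 1.687×10¹⁹/6.022×10²³ = 2.801×10⁻⁵ mol.
Photons absorbed: 0.592 × 2.801×10⁻⁵ = 1.658×10⁻⁵ mol.
Φ = 1.434×10⁻⁵ mol / 1.658×10⁻⁵ mol photons = 0.86.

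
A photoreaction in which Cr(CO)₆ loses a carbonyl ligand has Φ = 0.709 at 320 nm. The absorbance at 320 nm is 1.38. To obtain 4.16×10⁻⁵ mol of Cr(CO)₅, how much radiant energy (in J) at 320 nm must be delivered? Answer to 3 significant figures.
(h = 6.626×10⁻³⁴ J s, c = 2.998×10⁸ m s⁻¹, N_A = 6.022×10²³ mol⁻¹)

22.9 J

Photons that must be absorbed: 4.16×10⁻⁵ / 0.709 = 5.867×10⁻⁵ mol.
Fraction absorbed: 1 − 10^(−1.38) = 0.9583.
Incident photons needed: 5.867×10⁻⁵ / 0.9583 = 6.122×10⁻⁵ mol.
Photon energy: hc/λ = 6.208×10⁻¹⁹ J; per mole, 3.738×10⁵ J mol⁻¹.
Energy required: 6.122×10⁻⁵ × 3.738×10⁵ = 22.9 J.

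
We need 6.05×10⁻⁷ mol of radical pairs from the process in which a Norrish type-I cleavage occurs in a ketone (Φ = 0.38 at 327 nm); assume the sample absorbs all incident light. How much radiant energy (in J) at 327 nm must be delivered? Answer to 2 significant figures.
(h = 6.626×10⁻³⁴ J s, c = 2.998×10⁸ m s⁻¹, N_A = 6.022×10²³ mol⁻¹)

Photons that must be absorbed: 6.05×10⁻⁷ / 0.38 = 1.592×10⁻⁶ mol.
Photon energy: hc/λ = 6.075×10⁻¹⁹ J; per mole, 3.658×10⁵ J mol⁻¹.
Energy required: 1.592×10⁻⁶ × 3.658×10⁵ = 0.58 J.

0.58 J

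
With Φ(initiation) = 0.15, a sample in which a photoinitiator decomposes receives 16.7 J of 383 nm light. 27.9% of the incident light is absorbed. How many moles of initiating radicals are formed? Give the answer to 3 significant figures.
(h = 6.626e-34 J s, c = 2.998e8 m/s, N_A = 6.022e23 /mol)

2.24e-6 mol

Photon energy at 383 nm: hc/λ = (6.626e-34)(2.998e8)/(383e-9) = 5.187e-19 J.
Photons incident: 16.7 / 5.187e-19 = 3.220e19, i.e. 3.220e19/6.022e23 = 5.347e-5 mol.
Photons absorbed: 0.279 × 5.347e-5 = 1.492e-5 mol.
Product: Φ × n_abs = 0.15 × 1.492e-5 = 2.238e-6 mol.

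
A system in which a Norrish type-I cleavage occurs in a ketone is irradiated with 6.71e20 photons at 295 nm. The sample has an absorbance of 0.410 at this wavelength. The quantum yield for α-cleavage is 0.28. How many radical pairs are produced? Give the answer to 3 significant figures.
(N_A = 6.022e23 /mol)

Moles of photons: 6.71e20 / 6.022e23 = 0.001114 mol.
Fraction absorbed: 1 − 10^(−0.410) = 0.6110.
Photons absorbed: 0.6110 × 0.001114 = 6.807e-4 mol.
Product: Φ × n_abs = 0.28 × 6.807e-4 = 1.906e-4 mol.
As a count: 1.906e-4 × 6.022e23 = 1.15e20.

1.15e20 radical pairs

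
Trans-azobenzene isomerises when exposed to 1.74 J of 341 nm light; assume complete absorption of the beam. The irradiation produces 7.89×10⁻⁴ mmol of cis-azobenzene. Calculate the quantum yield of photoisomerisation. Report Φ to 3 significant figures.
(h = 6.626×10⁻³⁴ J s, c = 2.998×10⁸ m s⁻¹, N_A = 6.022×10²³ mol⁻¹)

Φ = 0.159

Product: 7.89×10⁻⁴ mmol = 7.89×10⁻⁷ mol.
Photon energy at 341 nm: hc/λ = (6.626×10⁻³⁴)(2.998×10⁸)/(341×10⁻⁹) = 5.825×10⁻¹⁹ J.
Photons incident: 1.74 / 5.825×10⁻¹⁹ = 2.987×10¹⁸, i.e. 2.987×10¹⁸/6.022×10²³ = 4.960×10⁻⁶ mol.
Φ = 7.89×10⁻⁷ mol / 4.960×10⁻⁶ mol photons = 0.159.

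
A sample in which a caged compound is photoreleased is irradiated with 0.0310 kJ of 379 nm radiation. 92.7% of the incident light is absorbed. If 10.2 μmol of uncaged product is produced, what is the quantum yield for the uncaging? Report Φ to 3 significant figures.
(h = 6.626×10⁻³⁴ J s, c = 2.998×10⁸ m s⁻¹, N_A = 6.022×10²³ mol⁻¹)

Product: 10.2 μmol = 1.02×10⁻⁵ mol.
Photon energy at 379 nm: hc/λ = (6.626×10⁻³⁴)(2.998×10⁸)/(379×10⁻⁹) = 5.241×10⁻¹⁹ J.
Incident energy: 0.0310 kJ = 31.0 J.
Photons incident: 31.0 / 5.241×10⁻¹⁹ = 5.915×10¹⁹, i.e. 5.915×10¹⁹/6.022×10²³ = 9.822×10⁻⁵ mol.
Photons absorbed: 0.927 × 9.822×10⁻⁵ = 9.105×10⁻⁵ mol.
Φ = 1.02×10⁻⁵ mol / 9.105×10⁻⁵ mol photons = 0.112.

Φ = 0.112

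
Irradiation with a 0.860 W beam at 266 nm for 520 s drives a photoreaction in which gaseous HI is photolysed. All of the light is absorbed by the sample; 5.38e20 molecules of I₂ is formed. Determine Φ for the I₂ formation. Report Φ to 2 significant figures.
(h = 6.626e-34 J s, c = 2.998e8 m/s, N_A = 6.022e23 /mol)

Φ = 0.90

Product: 5.38e20 / 6.022e23 = 8.934e-4 mol.
Photon energy at 266 nm: hc/λ = (6.626e-34)(2.998e8)/(266e-9) = 7.468e-19 J.
Energy delivered: (0.860 W)(520 s) = 447.2 J.
Photons incident: 447.2 / 7.468e-19 = 5.988e20, i.e. 5.988e20/6.022e23 = 9.944e-4 mol.
Φ = 8.934e-4 mol / 9.944e-4 mol photons = 0.90.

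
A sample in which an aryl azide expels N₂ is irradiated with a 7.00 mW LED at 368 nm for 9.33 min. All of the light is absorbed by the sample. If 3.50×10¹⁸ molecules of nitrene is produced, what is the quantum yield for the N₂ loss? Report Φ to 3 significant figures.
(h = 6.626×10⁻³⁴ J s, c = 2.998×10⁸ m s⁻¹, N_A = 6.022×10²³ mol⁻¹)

Product: 3.50×10¹⁸ / 6.022×10²³ = 5.812×10⁻⁶ mol.
Photon energy at 368 nm: hc/λ = (6.626×10⁻³⁴)(2.998×10⁸)/(368×10⁻⁹) = 5.398×10⁻¹⁹ J.
Energy delivered: (7.00 mW)(559.8 s) = 3.919 J.
Photons incident: 3.919 / 5.398×10⁻¹⁹ = 7.260×10¹⁸, i.e. 7.260×10¹⁸/6.022×10²³ = 1.206×10⁻⁵ mol.
Φ = 5.812×10⁻⁶ mol / 1.206×10⁻⁵ mol photons = 0.482.

Φ = 0.482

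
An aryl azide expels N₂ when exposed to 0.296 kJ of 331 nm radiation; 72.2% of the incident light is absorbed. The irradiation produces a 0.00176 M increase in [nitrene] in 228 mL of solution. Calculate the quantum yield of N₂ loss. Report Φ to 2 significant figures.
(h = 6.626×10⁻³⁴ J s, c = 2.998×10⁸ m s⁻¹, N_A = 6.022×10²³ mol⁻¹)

Product: (0.00176 M)(0.228 L) = 4.013×10⁻⁴ mol.
Photon energy at 331 nm: hc/λ = (6.626×10⁻³⁴)(2.998×10⁸)/(331×10⁻⁹) = 6.001×10⁻¹⁹ J.
Incident energy: 0.296 kJ = 296 J.
Photons incident: 296 / 6.001×10⁻¹⁹ = 4.933×10²⁰, i.e. 4.933×10²⁰/6.022×10²³ = 8.192×10⁻⁴ mol.
Photons absorbed: 0.722 × 8.192×10⁻⁴ = 5.915×10⁻⁴ mol.
Φ = 4.013×10⁻⁴ mol / 5.915×10⁻⁴ mol photons = 0.68.

Φ = 0.68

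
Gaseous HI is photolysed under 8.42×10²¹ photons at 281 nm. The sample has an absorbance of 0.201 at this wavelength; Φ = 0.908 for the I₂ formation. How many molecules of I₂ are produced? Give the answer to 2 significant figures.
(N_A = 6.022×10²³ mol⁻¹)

2.8×10²¹ molecules

Moles of photons: 8.42×10²¹ / 6.022×10²³ = 0.01398 mol.
Fraction absorbed: 1 − 10^(−0.201) = 0.3705.
Photons absorbed: 0.3705 × 0.01398 = 0.005180 mol.
Product: Φ × n_abs = 0.908 × 0.005180 = 0.004703 mol.
As a count: 0.004703 × 6.022×10²³ = 2.8×10²¹.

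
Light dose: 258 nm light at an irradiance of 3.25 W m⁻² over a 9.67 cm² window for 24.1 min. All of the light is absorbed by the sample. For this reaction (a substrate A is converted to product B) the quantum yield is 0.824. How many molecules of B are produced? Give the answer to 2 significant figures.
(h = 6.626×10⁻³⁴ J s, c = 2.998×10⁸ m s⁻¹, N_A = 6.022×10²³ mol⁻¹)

4.9×10¹⁸ molecules

Photon energy at 258 nm: hc/λ = (6.626×10⁻³⁴)(2.998×10⁸)/(258×10⁻⁹) = 7.700×10⁻¹⁹ J.
Energy delivered: (3.25 W m⁻²)(9.67×10⁻⁴ m²)(1446 s) = 4.544 J.
Photons incident: 4.544 / 7.700×10⁻¹⁹ = 5.901×10¹⁸, i.e. 5.901×10¹⁸/6.022×10²³ = 9.799×10⁻⁶ mol.
Product: Φ × n_abs = 0.824 × 9.799×10⁻⁶ = 8.074×10⁻⁶ mol.
As a count: 8.074×10⁻⁶ × 6.022×10²³ = 4.9×10¹⁸.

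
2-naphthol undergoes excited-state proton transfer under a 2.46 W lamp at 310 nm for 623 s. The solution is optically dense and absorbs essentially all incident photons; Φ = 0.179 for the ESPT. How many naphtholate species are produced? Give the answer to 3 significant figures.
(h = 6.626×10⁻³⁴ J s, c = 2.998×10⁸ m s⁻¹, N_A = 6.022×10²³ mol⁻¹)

Photon energy at 310 nm: hc/λ = (6.626×10⁻³⁴)(2.998×10⁸)/(310×10⁻⁹) = 6.408×10⁻¹⁹ J.
Energy delivered: (2.46 W)(623 s) = 1533 J.
Photons incident: 1533 / 6.408×10⁻¹⁹ = 2.392×10²¹, i.e. 2.392×10²¹/6.022×10²³ = 0.003972 mol.
Product: Φ × n_abs = 0.179 × 0.003972 = 7.110×10⁻⁴ mol.
As a count: 7.110×10⁻⁴ × 6.022×10²³ = 4.28×10²⁰.

4.28×10²⁰ species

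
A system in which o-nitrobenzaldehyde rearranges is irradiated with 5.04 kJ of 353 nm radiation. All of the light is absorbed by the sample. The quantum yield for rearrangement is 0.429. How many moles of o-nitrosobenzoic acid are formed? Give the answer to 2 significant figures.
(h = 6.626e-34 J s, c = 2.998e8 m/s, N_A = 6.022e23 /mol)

0.0064 mol

Photon energy at 353 nm: hc/λ = (6.626e-34)(2.998e8)/(353e-9) = 5.627e-19 J.
Incident energy: 5.04 kJ = 5040 J.
Photons incident: 5040 / 5.627e-19 = 8.957e21, i.e. 8.957e21/6.022e23 = 0.01487 mol.
Product: Φ × n_abs = 0.429 × 0.01487 = 0.006379 mol.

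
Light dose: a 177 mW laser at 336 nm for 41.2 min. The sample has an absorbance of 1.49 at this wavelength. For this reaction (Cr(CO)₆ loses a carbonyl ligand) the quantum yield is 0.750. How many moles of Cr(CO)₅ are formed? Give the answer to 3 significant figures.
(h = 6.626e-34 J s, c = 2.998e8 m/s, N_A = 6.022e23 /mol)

8.92e-4 mol

Photon energy at 336 nm: hc/λ = (6.626e-34)(2.998e8)/(336e-9) = 5.912e-19 J.
Energy delivered: (177 mW)(2472 s) = 437.5 J.
Photons incident: 437.5 / 5.912e-19 = 7.400e20, i.e. 7.400e20/6.022e23 = 0.001229 mol.
Fraction absorbed: 1 − 10^(−1.49) = 0.9676.
Photons absorbed: 0.9676 × 0.001229 = 0.001189 mol.
Product: Φ × n_abs = 0.750 × 0.001189 = 8.918e-4 mol.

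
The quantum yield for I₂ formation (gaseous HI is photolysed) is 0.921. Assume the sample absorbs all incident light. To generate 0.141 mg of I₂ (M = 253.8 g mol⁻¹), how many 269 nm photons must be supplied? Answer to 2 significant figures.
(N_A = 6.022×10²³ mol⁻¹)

3.6×10¹⁷ photons

Product: 0.141 mg / 253.8 g mol⁻¹ = 5.556×10⁻⁷ mol.
Photons that must be absorbed: 5.556×10⁻⁷ / 0.921 = 6.033×10⁻⁷ mol.
Photon count: 6.033×10⁻⁷ × 6.022×10²³ = 3.6×10¹⁷.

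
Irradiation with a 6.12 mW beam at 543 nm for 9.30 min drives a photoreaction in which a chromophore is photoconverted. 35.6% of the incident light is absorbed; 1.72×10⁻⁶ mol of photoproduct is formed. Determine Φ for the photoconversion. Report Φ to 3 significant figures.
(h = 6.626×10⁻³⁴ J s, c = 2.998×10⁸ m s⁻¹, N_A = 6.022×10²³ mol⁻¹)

Φ = 0.312

Photon energy at 543 nm: hc/λ = (6.626×10⁻³⁴)(2.998×10⁸)/(543×10⁻⁹) = 3.658×10⁻¹⁹ J.
Energy delivered: (6.12 mW)(558 s) = 3.415 J.
Photons incident: 3.415 / 3.658×10⁻¹⁹ = 9.336×10¹⁸, i.e. 9.336×10¹⁸/6.022×10²³ = 1.550×10⁻⁵ mol.
Photons absorbed: 0.356 × 1.550×10⁻⁵ = 5.518×10⁻⁶ mol.
Φ = 1.72×10⁻⁶ mol / 5.518×10⁻⁶ mol photons = 0.312.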